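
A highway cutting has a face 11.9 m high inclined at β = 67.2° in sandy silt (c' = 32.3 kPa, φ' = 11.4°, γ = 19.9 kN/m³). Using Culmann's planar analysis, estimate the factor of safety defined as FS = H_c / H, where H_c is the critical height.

H_c = (4c'/γ) · sinβ cosφ' / [1 − cos(β − φ')]
    = (4·32.3/19.9) · sin67.2°·cos11.4° / [1 − cos55.8°]
    = 6.492 · 0.9037 / 0.4379 = 13.40 m
FS = H_c / H = 13.40 / 11.9 = 1.126

FS = 1.13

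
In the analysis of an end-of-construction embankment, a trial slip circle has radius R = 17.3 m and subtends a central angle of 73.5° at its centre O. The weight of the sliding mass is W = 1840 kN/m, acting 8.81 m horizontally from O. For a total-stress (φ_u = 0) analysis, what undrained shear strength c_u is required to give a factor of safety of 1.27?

c_u = 53.6 kPa

FS = c_u·L_a·R / (W·d), so c_u = FS·W·d / (L_a·R).
Arc length L_a = R·θ = 17.3·(73.5°·π/180) = 17.3·1.2828 = 22.19 m
c_u = 1.27·1840·8.81 / (22.19·17.3) = 20587.2 / 383.93 = 53.62 kPa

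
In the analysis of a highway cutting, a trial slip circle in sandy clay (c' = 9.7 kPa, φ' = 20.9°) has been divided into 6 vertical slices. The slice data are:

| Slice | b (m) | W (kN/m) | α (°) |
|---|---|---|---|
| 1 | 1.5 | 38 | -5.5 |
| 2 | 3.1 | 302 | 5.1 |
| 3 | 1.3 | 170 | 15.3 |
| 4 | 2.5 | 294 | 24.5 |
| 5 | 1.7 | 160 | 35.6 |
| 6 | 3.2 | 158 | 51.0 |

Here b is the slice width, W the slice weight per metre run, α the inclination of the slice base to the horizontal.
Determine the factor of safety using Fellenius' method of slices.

FS = 1.32

Ordinary method of slices: FS = Σ[c'·Δl_i + (W_i cosα_i)·tanφ'] / Σ W_i sinα_i, with Δl_i = b_i / cosα_i.
Slice 1: Δl = 1.5/cos(-5.5°) = 1.507 m; N'_1 = 38·cos(-5.5°) = 37.8; c'Δl = 14.62; W sinα = -3.6
Slice 2: Δl = 3.1/cos5.1° = 3.112 m; N'_2 = 302·cos5.1° = 300.8; c'Δl = 30.19; W sinα = 26.8
Slice 3: Δl = 1.3/cos15.3° = 1.348 m; N'_3 = 170·cos15.3° = 164.0; c'Δl = 13.07; W sinα = 44.9
Slice 4: Δl = 2.5/cos24.5° = 2.747 m; N'_4 = 294·cos24.5° = 267.5; c'Δl = 26.65; W sinα = 121.9
Slice 5: Δl = 1.7/cos35.6° = 2.091 m; N'_5 = 160·cos35.6° = 130.1; c'Δl = 20.28; W sinα = 93.1
Slice 6: Δl = 3.2/cos51.0° = 5.085 m; N'_6 = 158·cos51.0° = 99.4; c'Δl = 49.32; W sinα = 122.8
Σc'Δl = 154.1 kN/m; ΣN' = 999.7 kN/m; ΣW sinα = 405.9 kN/m
Resisting = 154.1 + 999.7·tan20.9° = 154.1 + 381.7 = 535.9 kN/m
FS = 535.9 / 405.9 = 1.320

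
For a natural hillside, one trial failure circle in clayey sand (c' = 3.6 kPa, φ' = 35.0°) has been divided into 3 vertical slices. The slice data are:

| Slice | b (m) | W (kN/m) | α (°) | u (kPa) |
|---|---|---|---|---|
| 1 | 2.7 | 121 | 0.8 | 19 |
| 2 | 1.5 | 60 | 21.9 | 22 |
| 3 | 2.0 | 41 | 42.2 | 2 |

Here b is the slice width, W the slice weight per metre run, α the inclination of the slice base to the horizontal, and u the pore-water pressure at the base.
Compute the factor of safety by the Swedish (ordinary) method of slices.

Ordinary method of slices: FS = Σ[c'·Δl_i + (W_i cosα_i − u_i·Δl_i)·tanφ'] / Σ W_i sinα_i, with Δl_i = b_i / cosα_i.
Slice 1: Δl = 2.7/cos0.8° = 2.700 m; N'_1 = 121·cos0.8° − 19·2.700 = 69.7; c'Δl = 9.72; W sinα = 1.7
Slice 2: Δl = 1.5/cos21.9° = 1.617 m; N'_2 = 60·cos21.9° − 22·1.617 = 20.1; c'Δl = 5.82; W sinα = 22.4
Slice 3: Δl = 2.0/cos42.2° = 2.700 m; N'_3 = 41·cos42.2° − 2·2.700 = 25.0; c'Δl = 9.72; W sinα = 27.5
Σc'Δl = 25.3 kN/m; ΣN' = 114.8 kN/m; ΣW sinα = 51.6 kN/m
Resisting = 25.3 + 114.8·tan35.0° = 25.3 + 80.4 = 105.6 kN/m
FS = 105.6 / 51.6 = 2.046

FS = 2.05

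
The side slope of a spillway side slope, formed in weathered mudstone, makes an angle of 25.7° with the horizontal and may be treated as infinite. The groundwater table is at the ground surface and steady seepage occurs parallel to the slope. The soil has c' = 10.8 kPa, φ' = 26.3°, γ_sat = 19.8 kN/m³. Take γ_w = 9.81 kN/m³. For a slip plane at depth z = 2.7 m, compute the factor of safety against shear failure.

With seepage parallel to the slope and the water table at the surface, the effective normal stress on the slip plane uses the buoyant unit weight γ' = γ_sat − γ_w while the driving shear stress uses γ_sat:
FS = [c' + γ' z cos²β tanφ'] / [γ_sat z sinβ cosβ]
γ' = 19.8 − 9.81 = 9.99 kN/m³
Numerator = 10.8 + 9.99·2.7·cos²25.7°·tan26.3° = 10.8 + 9.99·2.7·0.8119·0.4942 = 21.624 kPa
Denominator = 19.8·2.7·sin25.7°·cos25.7° = 19.8·2.7·0.4337·0.9011 = 20.890 kPa
FS = 21.624 / 20.890 = 1.035

FS = 1.04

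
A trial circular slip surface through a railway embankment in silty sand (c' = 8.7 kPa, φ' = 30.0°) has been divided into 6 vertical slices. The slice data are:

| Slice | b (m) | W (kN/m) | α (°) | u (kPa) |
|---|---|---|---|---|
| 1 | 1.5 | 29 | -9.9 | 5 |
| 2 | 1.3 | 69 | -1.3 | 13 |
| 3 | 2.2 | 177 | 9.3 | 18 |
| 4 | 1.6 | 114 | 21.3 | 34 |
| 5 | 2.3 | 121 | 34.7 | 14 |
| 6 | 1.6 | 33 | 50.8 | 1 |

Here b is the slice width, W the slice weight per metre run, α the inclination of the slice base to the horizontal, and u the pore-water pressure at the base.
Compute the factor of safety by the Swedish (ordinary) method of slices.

Ordinary method of slices: FS = Σ[c'·Δl_i + (W_i cosα_i − u_i·Δl_i)·tanφ'] / Σ W_i sinα_i, with Δl_i = b_i / cosα_i.
Slice 1: Δl = 1.5/cos(-9.9°) = 1.523 m; N'_1 = 29·cos(-9.9°) − 5·1.523 = 21.0; c'Δl = 13.25; W sinα = -5.0
Slice 2: Δl = 1.3/cos(-1.3°) = 1.300 m; N'_2 = 69·cos(-1.3°) − 13·1.300 = 52.1; c'Δl = 11.31; W sinα = -1.6
Slice 3: Δl = 2.2/cos9.3° = 2.229 m; N'_3 = 177·cos9.3° − 18·2.229 = 134.5; c'Δl = 19.39; W sinα = 28.6
Slice 4: Δl = 1.6/cos21.3° = 1.717 m; N'_4 = 114·cos21.3° − 34·1.717 = 47.8; c'Δl = 14.94; W sinα = 41.4
Slice 5: Δl = 2.3/cos34.7° = 2.798 m; N'_5 = 121·cos34.7° − 14·2.798 = 60.3; c'Δl = 24.34; W sinα = 68.9
Slice 6: Δl = 1.6/cos50.8° = 2.532 m; N'_6 = 33·cos50.8° − 1·2.532 = 18.3; c'Δl = 22.02; W sinα = 25.6
Σc'Δl = 105.3 kN/m; ΣN' = 334.0 kN/m; ΣW sinα = 157.9 kN/m
Resisting = 105.3 + 334.0·tan30.0° = 105.3 + 192.9 = 298.1 kN/m
FS = 298.1 / 157.9 = 1.888

FS = 1.89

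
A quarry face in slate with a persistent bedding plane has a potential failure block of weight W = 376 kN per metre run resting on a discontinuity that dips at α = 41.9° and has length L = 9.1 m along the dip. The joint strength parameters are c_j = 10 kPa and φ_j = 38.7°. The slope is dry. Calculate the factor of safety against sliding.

FS = 1.26

Resolving the block weight along and normal to the plane and applying the Mohr–Coulomb strength on the joint:
N' = W cosα = 376·cos41.9° = 279.9 kN/m
Driving force T = W sinα = 376·sin41.9° = 251.1 kN/m
Resisting force R = c_j·L + N'·tanφ_j = 10·9.1 + 279.9·tan38.7° = 91.0 + 224.2 = 315.2 kN/m
FS = R / T = 315.2 / 251.1 = 1.255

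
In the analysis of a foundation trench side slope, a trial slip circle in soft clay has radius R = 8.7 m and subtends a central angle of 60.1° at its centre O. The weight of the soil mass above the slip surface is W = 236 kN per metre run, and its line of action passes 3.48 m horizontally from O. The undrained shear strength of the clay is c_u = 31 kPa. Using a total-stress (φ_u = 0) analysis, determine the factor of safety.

FS = 3.00

Taking moments about the centre O, the resisting moment is provided by the undrained shear strength acting along the arc:
Arc length L_a = R·θ = 8.7·(60.1°·π/180) = 8.7·1.0489 = 9.13 m
M_R = c_u·L_a·R = 31·9.13·8.7 = 2461.2 kN·m/m
M_D = W·d = 236·3.48 = 821.3 kN·m/m
FS = M_R / M_D = 2461.2 / 821.3 = 2.997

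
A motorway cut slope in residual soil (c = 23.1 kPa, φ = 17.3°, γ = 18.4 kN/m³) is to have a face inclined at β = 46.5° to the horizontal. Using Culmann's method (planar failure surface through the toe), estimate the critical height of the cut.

Culmann's analysis gives the critical failure plane at α_cr = (β + φ)/2 = (46.5 + 17.3)/2 = 31.9°, and the critical height
H_c = (4c/γ) · sinβ cosφ / [1 − cos(β − φ)]
    = (4·23.1/18.4) · sin46.5°·cos17.3° / [1 − cos(29.2°)]
    = 5.022 · 0.7254·0.9548 / [1 − 0.8729]
    = 5.022 · 0.6926 / 0.1271
    = 27.37 m

H_c = 27.37 m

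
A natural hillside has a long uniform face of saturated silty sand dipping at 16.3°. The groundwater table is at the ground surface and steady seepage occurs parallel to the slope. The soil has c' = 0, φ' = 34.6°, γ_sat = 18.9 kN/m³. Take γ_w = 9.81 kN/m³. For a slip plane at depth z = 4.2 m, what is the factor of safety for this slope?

With seepage parallel to the slope and the water table at the surface, the effective normal stress on the slip plane uses the buoyant unit weight γ' = γ_sat − γ_w while the driving shear stress uses γ_sat:
FS = [c' + γ' z cos²β tanφ'] / [γ_sat z sinβ cosβ]
(For c' = 0 this reduces to FS = (γ'/γ_sat)·tanφ'/tanβ.)
γ' = 18.9 − 9.81 = 9.09 kN/m³
Numerator = 0.0 + 9.09·4.2·cos²16.3°·tan34.6° = 0.0 + 9.09·4.2·0.9212·0.6899 = 24.263 kPa
Denominator = 18.9·4.2·sin16.3°·cos16.3° = 18.9·4.2·0.2807·0.9598 = 21.384 kPa
FS = 24.263 / 21.384 = 1.135

FS = 1.13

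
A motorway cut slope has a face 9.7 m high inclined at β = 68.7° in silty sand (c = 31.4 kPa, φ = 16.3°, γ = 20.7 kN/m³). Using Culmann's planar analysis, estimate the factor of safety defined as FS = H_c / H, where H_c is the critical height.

H_c = (4c/γ) · sinβ cosφ / [1 − cos(β − φ)]
    = (4·31.4/20.7) · sin68.7°·cos16.3° / [1 − cos52.4°]
    = 6.068 · 0.8942 / 0.3899 = 13.92 m
FS = H_c / H = 13.92 / 9.7 = 1.435

FS = 1.43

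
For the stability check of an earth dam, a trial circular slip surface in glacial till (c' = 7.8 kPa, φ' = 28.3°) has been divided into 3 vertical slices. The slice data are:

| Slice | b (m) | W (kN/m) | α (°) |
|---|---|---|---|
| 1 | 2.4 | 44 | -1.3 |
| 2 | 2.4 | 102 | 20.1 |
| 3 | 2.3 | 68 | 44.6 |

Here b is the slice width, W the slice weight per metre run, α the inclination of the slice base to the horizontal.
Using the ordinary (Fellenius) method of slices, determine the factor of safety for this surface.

FS = 2.02

Ordinary method of slices: FS = Σ[c'·Δl_i + (W_i cosα_i)·tanφ'] / Σ W_i sinα_i, with Δl_i = b_i / cosα_i.
Slice 1: Δl = 2.4/cos(-1.3°) = 2.401 m; N'_1 = 44·cos(-1.3°) = 44.0; c'Δl = 18.72; W sinα = -1.0
Slice 2: Δl = 2.4/cos20.1° = 2.556 m; N'_2 = 102·cos20.1° = 95.8; c'Δl = 19.93; W sinα = 35.1
Slice 3: Δl = 2.3/cos44.6° = 3.230 m; N'_3 = 68·cos44.6° = 48.4; c'Δl = 25.20; W sinα = 47.7
Σc'Δl = 63.9 kN/m; ΣN' = 188.2 kN/m; ΣW sinα = 81.8 kN/m
Resisting = 63.9 + 188.2·tan28.3° = 63.9 + 101.3 = 165.2 kN/m
FS = 165.2 / 81.8 = 2.019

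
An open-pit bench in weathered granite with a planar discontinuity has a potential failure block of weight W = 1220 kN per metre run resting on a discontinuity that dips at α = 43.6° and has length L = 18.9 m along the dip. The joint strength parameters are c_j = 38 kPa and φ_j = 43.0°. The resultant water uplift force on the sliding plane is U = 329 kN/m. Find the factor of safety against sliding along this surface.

Resolving the block weight along and normal to the plane and applying the Mohr–Coulomb strength on the joint:
N' = W cosα − U = 1220·cos43.6° − 329 = 554.5 kN/m
Driving force T = W sinα = 1220·sin43.6° = 841.3 kN/m
Resisting force R = c_j·L + N'·tanφ_j = 38·18.9 + 554.5·tan43.0° = 718.2 + 517.1 = 1235.3 kN/m
FS = R / T = 1235.3 / 841.3 = 1.468

FS = 1.47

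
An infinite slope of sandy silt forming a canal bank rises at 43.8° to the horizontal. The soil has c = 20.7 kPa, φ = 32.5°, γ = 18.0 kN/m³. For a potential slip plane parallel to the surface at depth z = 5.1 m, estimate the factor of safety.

FS = 1.12

For an infinite slope with a slip plane parallel to the surface (no pore pressure): FS = [c + γz cos²β tanφ] / [γz sinβ cosβ].
γz = 18.0·5.1 = 91.80 kN/m²
Numerator = 20.7 + 91.80·cos²43.8°·tan32.5° = 20.7 + 91.80·0.5209·0.6371 = 51.166 kPa
Denominator = 91.80·sin43.8°·cos43.8° = 91.80·0.6921·0.7218 = 45.860 kPa
FS = 51.166 / 45.860 = 1.116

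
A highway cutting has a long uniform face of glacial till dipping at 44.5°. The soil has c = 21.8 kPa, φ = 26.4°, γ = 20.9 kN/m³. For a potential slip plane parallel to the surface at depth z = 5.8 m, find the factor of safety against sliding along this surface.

FS = 0.86

For an infinite slope with a slip plane parallel to the surface (no pore pressure): FS = [c + γz cos²β tanφ] / [γz sinβ cosβ].
γz = 20.9·5.8 = 121.22 kN/m²
Numerator = 21.8 + 121.22·cos²44.5°·tan26.4° = 21.8 + 121.22·0.5087·0.4964 = 52.412 kPa
Denominator = 121.22·sin44.5°·cos44.5° = 121.22·0.7009·0.7133 = 60.601 kPa
FS = 52.412 / 60.601 = 0.865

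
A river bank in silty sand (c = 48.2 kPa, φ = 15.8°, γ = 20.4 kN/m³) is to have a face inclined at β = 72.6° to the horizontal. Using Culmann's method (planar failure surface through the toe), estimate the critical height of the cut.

H_c = 19.18 m

Culmann's analysis gives the critical failure plane at α_cr = (β + φ)/2 = (72.6 + 15.8)/2 = 44.2°, and the critical height
H_c = (4c/γ) · sinβ cosφ / [1 − cos(β − φ)]
    = (4·48.2/20.4) · sin72.6°·cos15.8° / [1 − cos(56.8°)]
    = 9.451 · 0.9542·0.9622 / [1 − 0.5476]
    = 9.451 · 0.9182 / 0.4524
    = 19.18 m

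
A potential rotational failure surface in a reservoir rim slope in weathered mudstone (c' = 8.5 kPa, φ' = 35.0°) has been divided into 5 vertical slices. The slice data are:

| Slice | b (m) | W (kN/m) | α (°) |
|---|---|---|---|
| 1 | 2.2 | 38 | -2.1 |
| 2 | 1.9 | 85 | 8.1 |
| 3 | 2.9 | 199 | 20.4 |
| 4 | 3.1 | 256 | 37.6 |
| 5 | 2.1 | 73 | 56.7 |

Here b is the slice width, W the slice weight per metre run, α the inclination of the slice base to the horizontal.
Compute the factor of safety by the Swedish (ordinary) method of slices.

Ordinary method of slices: FS = Σ[c'·Δl_i + (W_i cosα_i)·tanφ'] / Σ W_i sinα_i, with Δl_i = b_i / cosα_i.
Slice 1: Δl = 2.2/cos(-2.1°) = 2.201 m; N'_1 = 38·cos(-2.1°) = 38.0; c'Δl = 18.71; W sinα = -1.4
Slice 2: Δl = 1.9/cos8.1° = 1.919 m; N'_2 = 85·cos8.1° = 84.2; c'Δl = 16.31; W sinα = 12.0
Slice 3: Δl = 2.9/cos20.4° = 3.094 m; N'_3 = 199·cos20.4° = 186.5; c'Δl = 26.30; W sinα = 69.4
Slice 4: Δl = 3.1/cos37.6° = 3.913 m; N'_4 = 256·cos37.6° = 202.8; c'Δl = 33.26; W sinα = 156.2
Slice 5: Δl = 2.1/cos56.7° = 3.825 m; N'_5 = 73·cos56.7° = 40.1; c'Δl = 32.51; W sinα = 61.0
Σc'Δl = 127.1 kN/m; ΣN' = 551.6 kN/m; ΣW sinα = 297.2 kN/m
Resisting = 127.1 + 551.6·tan35.0° = 127.1 + 386.2 = 513.3 kN/m
FS = 513.3 / 297.2 = 1.727

FS = 1.73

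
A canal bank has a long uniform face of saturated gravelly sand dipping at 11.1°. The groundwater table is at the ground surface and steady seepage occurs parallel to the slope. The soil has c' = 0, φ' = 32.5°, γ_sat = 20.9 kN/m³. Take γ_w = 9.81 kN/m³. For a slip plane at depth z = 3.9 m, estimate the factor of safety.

FS = 1.72

With seepage parallel to the slope and the water table at the surface, the effective normal stress on the slip plane uses the buoyant unit weight γ' = γ_sat − γ_w while the driving shear stress uses γ_sat:
FS = [c' + γ' z cos²β tanφ'] / [γ_sat z sinβ cosβ]
(For c' = 0 this reduces to FS = (γ'/γ_sat)·tanφ'/tanβ.)
γ' = 20.9 − 9.81 = 11.09 kN/m³
Numerator = 0.0 + 11.09·3.9·cos²11.1°·tan32.5° = 0.0 + 11.09·3.9·0.9629·0.6371 = 26.533 kPa
Denominator = 20.9·3.9·sin11.1°·cos11.1° = 20.9·3.9·0.1925·0.9813 = 15.399 kPa
FS = 26.533 / 15.399 = 1.723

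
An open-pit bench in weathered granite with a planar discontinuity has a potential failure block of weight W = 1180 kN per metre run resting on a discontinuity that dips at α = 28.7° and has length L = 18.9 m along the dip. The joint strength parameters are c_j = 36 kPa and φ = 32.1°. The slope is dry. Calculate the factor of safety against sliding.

Resolving the block weight along and normal to the plane and applying the Mohr–Coulomb strength on the joint:
N' = W cosα = 1180·cos28.7° = 1035.0 kN/m
Driving force T = W sinα = 1180·sin28.7° = 566.7 kN/m
Resisting force R = c_j·L + N'·tanφ = 36·18.9 + 1035.0·tan32.1° = 680.4 + 649.3 = 1329.7 kN/m
FS = R / T = 1329.7 / 566.7 = 2.346

FS = 2.35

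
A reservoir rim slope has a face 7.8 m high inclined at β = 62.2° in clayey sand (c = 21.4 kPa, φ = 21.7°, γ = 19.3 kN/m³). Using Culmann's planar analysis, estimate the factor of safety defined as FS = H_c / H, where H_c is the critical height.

H_c = (4c/γ) · sinβ cosφ / [1 − cos(β − φ)]
    = (4·21.4/19.3) · sin62.2°·cos21.7° / [1 − cos40.5°]
    = 4.435 · 0.8219 / 0.2396 = 15.21 m
FS = H_c / H = 15.21 / 7.8 = 1.951

FS = 1.95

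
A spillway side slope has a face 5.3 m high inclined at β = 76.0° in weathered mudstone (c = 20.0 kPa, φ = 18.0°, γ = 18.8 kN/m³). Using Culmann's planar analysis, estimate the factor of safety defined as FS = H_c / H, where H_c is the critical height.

FS = 1.58

H_c = (4c/γ) · sinβ cosφ / [1 − cos(β − φ)]
    = (4·20.0/18.8) · sin76.0°·cos18.0° / [1 − cos58.0°]
    = 4.255 · 0.9228 / 0.4701 = 8.35 m
FS = H_c / H = 8.35 / 5.3 = 1.576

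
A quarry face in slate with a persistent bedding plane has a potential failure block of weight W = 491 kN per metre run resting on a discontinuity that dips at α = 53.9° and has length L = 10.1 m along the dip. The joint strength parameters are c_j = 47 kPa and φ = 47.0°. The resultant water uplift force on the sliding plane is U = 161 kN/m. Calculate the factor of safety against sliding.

Resolving the block weight along and normal to the plane and applying the Mohr–Coulomb strength on the joint:
N' = W cosα − U = 491·cos53.9° − 161 = 128.3 kN/m
Driving force T = W sinα = 491·sin53.9° = 396.7 kN/m
Resisting force R = c_j·L + N'·tanφ = 47·10.1 + 128.3·tan47.0° = 474.7 + 137.6 = 612.3 kN/m
FS = R / T = 612.3 / 396.7 = 1.543

FS = 1.54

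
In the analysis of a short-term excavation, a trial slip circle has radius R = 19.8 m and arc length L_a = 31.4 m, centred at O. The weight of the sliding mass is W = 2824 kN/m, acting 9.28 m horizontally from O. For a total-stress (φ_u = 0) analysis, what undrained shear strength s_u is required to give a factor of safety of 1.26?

FS = s_u·L_a·R / (W·d), so s_u = FS·W·d / (L_a·R).
s_u = 1.26·2824·9.28 / (31.40·19.8) = 33020.5 / 621.72 = 53.11 kPa

s_u = 53.1 kPa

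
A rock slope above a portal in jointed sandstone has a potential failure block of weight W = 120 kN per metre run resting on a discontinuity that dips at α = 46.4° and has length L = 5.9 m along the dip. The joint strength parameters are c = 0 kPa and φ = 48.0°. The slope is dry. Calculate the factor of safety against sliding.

Resolving the block weight along and normal to the plane and applying the Mohr–Coulomb strength on the joint:
N' = W cosα = 120·cos46.4° = 82.8 kN/m
Driving force T = W sinα = 120·sin46.4° = 86.9 kN/m
Resisting force R = c·L + N'·tanφ = 0·5.9 + 82.8·tan48.0° = 0.0 + 91.9 = 91.9 kN/m
FS = R / T = 91.9 / 86.9 = 1.058

FS = 1.06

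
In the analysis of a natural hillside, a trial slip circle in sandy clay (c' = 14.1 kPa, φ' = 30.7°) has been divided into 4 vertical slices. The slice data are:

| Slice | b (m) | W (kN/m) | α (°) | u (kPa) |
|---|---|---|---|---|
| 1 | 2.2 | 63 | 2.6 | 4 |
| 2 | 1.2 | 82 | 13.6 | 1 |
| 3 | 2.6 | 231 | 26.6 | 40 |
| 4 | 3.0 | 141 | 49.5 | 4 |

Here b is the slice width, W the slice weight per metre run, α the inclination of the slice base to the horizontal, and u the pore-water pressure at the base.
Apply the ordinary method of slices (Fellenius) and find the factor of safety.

FS = 1.42

Ordinary method of slices: FS = Σ[c'·Δl_i + (W_i cosα_i − u_i·Δl_i)·tanφ'] / Σ W_i sinα_i, with Δl_i = b_i / cosα_i.
Slice 1: Δl = 2.2/cos2.6° = 2.202 m; N'_1 = 63·cos2.6° − 4·2.202 = 54.1; c'Δl = 31.05; W sinα = 2.9
Slice 2: Δl = 1.2/cos13.6° = 1.235 m; N'_2 = 82·cos13.6° − 1·1.235 = 78.5; c'Δl = 17.41; W sinα = 19.3
Slice 3: Δl = 2.6/cos26.6° = 2.908 m; N'_3 = 231·cos26.6° − 40·2.908 = 90.2; c'Δl = 41.00; W sinα = 103.4
Slice 4: Δl = 3.0/cos49.5° = 4.619 m; N'_4 = 141·cos49.5° − 4·4.619 = 73.1; c'Δl = 65.13; W sinα = 107.2
Σc'Δl = 154.6 kN/m; ΣN' = 295.9 kN/m; ΣW sinα = 232.8 kN/m
Resisting = 154.6 + 295.9·tan30.7° = 154.6 + 175.7 = 330.3 kN/m
FS = 330.3 / 232.8 = 1.419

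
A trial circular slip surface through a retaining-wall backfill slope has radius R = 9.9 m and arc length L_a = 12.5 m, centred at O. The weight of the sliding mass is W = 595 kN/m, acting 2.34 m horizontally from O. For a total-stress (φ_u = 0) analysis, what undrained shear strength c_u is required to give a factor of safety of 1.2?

FS = c_u·L_a·R / (W·d), so c_u = FS·W·d / (L_a·R).
c_u = 1.2·595·2.34 / (12.50·9.9) = 1670.8 / 123.75 = 13.50 kPa

c_u = 13.5 kPa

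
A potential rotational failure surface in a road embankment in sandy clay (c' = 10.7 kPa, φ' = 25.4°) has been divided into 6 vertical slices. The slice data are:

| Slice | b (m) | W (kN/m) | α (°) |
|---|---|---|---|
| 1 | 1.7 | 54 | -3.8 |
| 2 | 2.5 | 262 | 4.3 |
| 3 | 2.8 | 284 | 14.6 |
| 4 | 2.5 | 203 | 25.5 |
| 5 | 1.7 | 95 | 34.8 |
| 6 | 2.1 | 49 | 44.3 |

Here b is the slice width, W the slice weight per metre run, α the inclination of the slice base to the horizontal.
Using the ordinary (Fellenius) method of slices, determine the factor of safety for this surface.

Ordinary method of slices: FS = Σ[c'·Δl_i + (W_i cosα_i)·tanφ'] / Σ W_i sinα_i, with Δl_i = b_i / cosα_i.
Slice 1: Δl = 1.7/cos(-3.8°) = 1.704 m; N'_1 = 54·cos(-3.8°) = 53.9; c'Δl = 18.23; W sinα = -3.6
Slice 2: Δl = 2.5/cos4.3° = 2.507 m; N'_2 = 262·cos4.3° = 261.3; c'Δl = 26.83; W sinα = 19.6
Slice 3: Δl = 2.8/cos14.6° = 2.893 m; N'_3 = 284·cos14.6° = 274.8; c'Δl = 30.96; W sinα = 71.6
Slice 4: Δl = 2.5/cos25.5° = 2.770 m; N'_4 = 203·cos25.5° = 183.2; c'Δl = 29.64; W sinα = 87.4
Slice 5: Δl = 1.7/cos34.8° = 2.070 m; N'_5 = 95·cos34.8° = 78.0; c'Δl = 22.15; W sinα = 54.2
Slice 6: Δl = 2.1/cos44.3° = 2.934 m; N'_6 = 49·cos44.3° = 35.1; c'Δl = 31.40; W sinα = 34.2
Σc'Δl = 159.2 kN/m; ΣN' = 886.3 kN/m; ΣW sinα = 263.5 kN/m
Resisting = 159.2 + 886.3·tan25.4° = 159.2 + 420.8 = 580.0 kN/m
FS = 580.0 / 263.5 = 2.201

FS = 2.20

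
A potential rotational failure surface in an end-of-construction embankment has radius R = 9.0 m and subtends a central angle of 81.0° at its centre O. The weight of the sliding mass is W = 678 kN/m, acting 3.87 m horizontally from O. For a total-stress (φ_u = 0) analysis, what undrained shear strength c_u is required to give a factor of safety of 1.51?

c_u = 34.6 kPa

FS = c_u·L_a·R / (W·d), so c_u = FS·W·d / (L_a·R).
Arc length L_a = R·θ = 9.0·(81.0°·π/180) = 9.0·1.4137 = 12.72 m
c_u = 1.51·678·3.87 / (12.72·9.0) = 3962.0 / 114.51 = 34.60 kPa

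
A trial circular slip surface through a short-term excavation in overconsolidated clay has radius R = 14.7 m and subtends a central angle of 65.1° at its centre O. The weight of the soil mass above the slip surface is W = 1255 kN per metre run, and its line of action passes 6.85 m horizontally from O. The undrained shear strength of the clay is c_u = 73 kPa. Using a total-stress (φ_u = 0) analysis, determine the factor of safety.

FS = 2.08

Taking moments about the centre O, the resisting moment is provided by the undrained shear strength acting along the arc:
Arc length L_a = R·θ = 14.7·(65.1°·π/180) = 14.7·1.1362 = 16.70 m
M_R = c_u·L_a·R = 73·16.70·14.7 = 17923.2 kN·m/m
M_D = W·d = 1255·6.85 = 8596.8 kN·m/m
FS = M_R / M_D = 17923.2 / 8596.8 = 2.085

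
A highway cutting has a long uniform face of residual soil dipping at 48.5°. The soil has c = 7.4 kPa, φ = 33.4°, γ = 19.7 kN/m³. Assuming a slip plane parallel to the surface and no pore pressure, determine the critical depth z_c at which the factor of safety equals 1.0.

z_c = 1.82 m

Setting FS = 1.00 in FS = [c + γz cos²β tanφ] / [γz sinβ cosβ] and solving for z:
z = c / [γ cosβ (FS·sinβ − cosβ·tanφ)]
  = 7.4 / [19.7·cos48.5°·(1.00·sin48.5° − cos48.5°·tan33.4°)]
  = 7.4 / [19.7·0.6626·(1.00·0.7490 − 0.6626·0.6594)]
  = 7.4 / 4.0732 = 1.817 m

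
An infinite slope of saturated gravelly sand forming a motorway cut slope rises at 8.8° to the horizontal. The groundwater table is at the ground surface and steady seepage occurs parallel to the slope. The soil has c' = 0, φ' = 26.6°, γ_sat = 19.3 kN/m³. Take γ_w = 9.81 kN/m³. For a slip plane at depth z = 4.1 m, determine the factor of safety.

With seepage parallel to the slope and the water table at the surface, the effective normal stress on the slip plane uses the buoyant unit weight γ' = γ_sat − γ_w while the driving shear stress uses γ_sat:
FS = [c' + γ' z cos²β tanφ'] / [γ_sat z sinβ cosβ]
(For c' = 0 this reduces to FS = (γ'/γ_sat)·tanφ'/tanβ.)
γ' = 19.3 − 9.81 = 9.49 kN/m³
Numerator = 0.0 + 9.49·4.1·cos²8.8°·tan26.6° = 0.0 + 9.49·4.1·0.9766·0.5008 = 19.028 kPa
Denominator = 19.3·4.1·sin8.8°·cos8.8° = 19.3·4.1·0.1530·0.9882 = 11.963 kPa
FS = 19.028 / 11.963 = 1.591

FS = 1.59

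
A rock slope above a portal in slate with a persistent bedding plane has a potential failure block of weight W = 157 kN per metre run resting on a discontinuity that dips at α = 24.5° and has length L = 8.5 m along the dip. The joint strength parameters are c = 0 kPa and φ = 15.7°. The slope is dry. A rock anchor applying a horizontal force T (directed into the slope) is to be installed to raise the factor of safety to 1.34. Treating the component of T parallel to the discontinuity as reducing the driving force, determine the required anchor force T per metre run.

T = 35 kN/m

Resolving forces along and normal to the sliding plane, with the horizontal anchor force T adding T·sinα to the effective normal force and T·cosα acting up the plane against the driving force:
FS = [cL + (W cosα + T sinα) tanφ] / [W sinα − T cosα]
Without the anchor: N' = 142.9 kN/m, driving T_d = 65.1 kN/m, resisting R = 0·8.5 + 142.9·tan15.7° = 40.2 kN/m, FS = 0.62.
Setting FS = 1.34 and solving for T:
1.34·(65.1 − T cos24.5°) = 40.2 + T sin24.5°·tan15.7°
T·(sin24.5°·tan15.7° + 1.34·cos24.5°) = 1.34·65.1 − 40.2
T·(0.4147·0.2811 + 1.34·0.9100) = 87.2 − 40.2 = 47.1
T·1.3359 = 47.1
T = 35.2 kN/m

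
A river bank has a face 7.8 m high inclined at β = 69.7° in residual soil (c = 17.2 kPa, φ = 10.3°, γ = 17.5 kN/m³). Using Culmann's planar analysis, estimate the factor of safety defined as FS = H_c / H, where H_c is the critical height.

FS = 0.95

H_c = (4c/γ) · sinβ cosφ / [1 − cos(β − φ)]
    = (4·17.2/17.5) · sin69.7°·cos10.3° / [1 − cos59.4°]
    = 3.931 · 0.9228 / 0.4910 = 7.39 m
FS = H_c / H = 7.39 / 7.8 = 0.947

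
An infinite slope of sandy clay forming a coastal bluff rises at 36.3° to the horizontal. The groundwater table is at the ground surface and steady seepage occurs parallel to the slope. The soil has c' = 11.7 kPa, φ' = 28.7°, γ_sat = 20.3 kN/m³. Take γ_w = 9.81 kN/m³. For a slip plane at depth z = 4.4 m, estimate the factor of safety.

FS = 0.66

With seepage parallel to the slope and the water table at the surface, the effective normal stress on the slip plane uses the buoyant unit weight γ' = γ_sat − γ_w while the driving shear stress uses γ_sat:
FS = [c' + γ' z cos²β tanφ'] / [γ_sat z sinβ cosβ]
γ' = 20.3 − 9.81 = 10.49 kN/m³
Numerator = 11.7 + 10.49·4.4·cos²36.3°·tan28.7° = 11.7 + 10.49·4.4·0.6495·0.5475 = 28.113 kPa
Denominator = 20.3·4.4·sin36.3°·cos36.3° = 20.3·4.4·0.5920·0.8059 = 42.616 kPa
FS = 28.113 / 42.616 = 0.660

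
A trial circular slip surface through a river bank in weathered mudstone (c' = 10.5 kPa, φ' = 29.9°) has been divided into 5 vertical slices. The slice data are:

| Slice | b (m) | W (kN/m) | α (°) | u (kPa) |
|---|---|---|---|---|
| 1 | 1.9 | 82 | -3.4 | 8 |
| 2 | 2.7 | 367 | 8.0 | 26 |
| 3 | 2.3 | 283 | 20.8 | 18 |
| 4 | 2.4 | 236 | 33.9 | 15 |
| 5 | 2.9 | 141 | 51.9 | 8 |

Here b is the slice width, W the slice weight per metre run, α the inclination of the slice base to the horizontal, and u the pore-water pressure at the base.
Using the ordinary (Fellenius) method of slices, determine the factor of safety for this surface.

FS = 1.55

Ordinary method of slices: FS = Σ[c'·Δl_i + (W_i cosα_i − u_i·Δl_i)·tanφ'] / Σ W_i sinα_i, with Δl_i = b_i / cosα_i.
Slice 1: Δl = 1.9/cos(-3.4°) = 1.903 m; N'_1 = 82·cos(-3.4°) − 8·1.903 = 66.6; c'Δl = 19.99; W sinα = -4.9
Slice 2: Δl = 2.7/cos8.0° = 2.727 m; N'_2 = 367·cos8.0° − 26·2.727 = 292.5; c'Δl = 28.63; W sinα = 51.1
Slice 3: Δl = 2.3/cos20.8° = 2.460 m; N'_3 = 283·cos20.8° − 18·2.460 = 220.3; c'Δl = 25.83; W sinα = 100.5
Slice 4: Δl = 2.4/cos33.9° = 2.892 m; N'_4 = 236·cos33.9° − 15·2.892 = 152.5; c'Δl = 30.36; W sinα = 131.6
Slice 5: Δl = 2.9/cos51.9° = 4.700 m; N'_5 = 141·cos51.9° − 8·4.700 = 49.4; c'Δl = 49.35; W sinα = 111.0
Σc'Δl = 154.2 kN/m; ΣN' = 781.3 kN/m; ΣW sinα = 389.3 kN/m
Resisting = 154.2 + 781.3·tan29.9° = 154.2 + 449.3 = 603.5 kN/m
FS = 603.5 / 389.3 = 1.550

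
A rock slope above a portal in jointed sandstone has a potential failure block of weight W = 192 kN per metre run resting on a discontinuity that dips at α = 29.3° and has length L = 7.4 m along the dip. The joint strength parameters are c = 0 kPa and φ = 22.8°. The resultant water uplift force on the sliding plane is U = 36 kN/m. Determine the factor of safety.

FS = 0.59

Resolving the block weight along and normal to the plane and applying the Mohr–Coulomb strength on the joint:
N' = W cosα − U = 192·cos29.3° − 36 = 131.4 kN/m
Driving force T = W sinα = 192·sin29.3° = 94.0 kN/m
Resisting force R = c·L + N'·tanφ = 0·7.4 + 131.4·tan22.8° = 0.0 + 55.3 = 55.3 kN/m
FS = R / T = 55.3 / 94.0 = 0.588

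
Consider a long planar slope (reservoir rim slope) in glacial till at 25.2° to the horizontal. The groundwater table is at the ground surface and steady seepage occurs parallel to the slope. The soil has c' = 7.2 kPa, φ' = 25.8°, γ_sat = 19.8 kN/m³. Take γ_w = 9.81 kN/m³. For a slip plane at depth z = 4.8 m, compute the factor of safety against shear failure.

FS = 0.71

With seepage parallel to the slope and the water table at the surface, the effective normal stress on the slip plane uses the buoyant unit weight γ' = γ_sat − γ_w while the driving shear stress uses γ_sat:
FS = [c' + γ' z cos²β tanφ'] / [γ_sat z sinβ cosβ]
γ' = 19.8 − 9.81 = 9.99 kN/m³
Numerator = 7.2 + 9.99·4.8·cos²25.2°·tan25.8° = 7.2 + 9.99·4.8·0.8187·0.4834 = 26.178 kPa
Denominator = 19.8·4.8·sin25.2°·cos25.2° = 19.8·4.8·0.4258·0.9048 = 36.615 kPa
FS = 26.178 / 36.615 = 0.715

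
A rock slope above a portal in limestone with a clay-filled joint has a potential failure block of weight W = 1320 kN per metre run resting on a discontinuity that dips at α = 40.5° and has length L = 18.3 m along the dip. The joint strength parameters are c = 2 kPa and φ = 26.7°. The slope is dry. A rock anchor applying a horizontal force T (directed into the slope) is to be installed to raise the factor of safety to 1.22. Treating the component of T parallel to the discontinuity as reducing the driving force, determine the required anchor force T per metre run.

T = 402 kN/m

Resolving forces along and normal to the sliding plane, with the horizontal anchor force T adding T·sinα to the effective normal force and T·cosα acting up the plane against the driving force:
FS = [cL + (W cosα + T sinα) tanφ] / [W sinα − T cosα]
Without the anchor: N' = 1003.7 kN/m, driving T_d = 857.3 kN/m, resisting R = 2·18.3 + 1003.7·tan26.7° = 541.4 kN/m, FS = 0.63.
Setting FS = 1.22 and solving for T:
1.22·(857.3 − T cos40.5°) = 541.4 + T sin40.5°·tan26.7°
T·(sin40.5°·tan26.7° + 1.22·cos40.5°) = 1.22·857.3 − 541.4
T·(0.6494·0.5029 + 1.22·0.7604) = 1045.9 − 541.4 = 504.4
T·1.2543 = 504.4
T = 402.2 kN/m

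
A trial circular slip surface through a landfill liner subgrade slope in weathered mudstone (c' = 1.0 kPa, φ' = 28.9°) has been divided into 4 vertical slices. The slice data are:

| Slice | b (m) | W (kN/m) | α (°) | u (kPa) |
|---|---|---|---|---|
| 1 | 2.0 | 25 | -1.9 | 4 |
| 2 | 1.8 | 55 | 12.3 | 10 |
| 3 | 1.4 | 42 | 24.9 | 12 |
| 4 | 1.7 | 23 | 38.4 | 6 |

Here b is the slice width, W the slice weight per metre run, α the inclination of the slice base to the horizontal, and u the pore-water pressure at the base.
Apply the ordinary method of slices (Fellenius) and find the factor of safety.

FS = 1.17

Ordinary method of slices: FS = Σ[c'·Δl_i + (W_i cosα_i − u_i·Δl_i)·tanφ'] / Σ W_i sinα_i, with Δl_i = b_i / cosα_i.
Slice 1: Δl = 2.0/cos(-1.9°) = 2.001 m; N'_1 = 25·cos(-1.9°) − 4·2.001 = 17.0; c'Δl = 2.00; W sinα = -0.8
Slice 2: Δl = 1.8/cos12.3° = 1.842 m; N'_2 = 55·cos12.3° − 10·1.842 = 35.3; c'Δl = 1.84; W sinα = 11.7
Slice 3: Δl = 1.4/cos24.9° = 1.543 m; N'_3 = 42·cos24.9° − 12·1.543 = 19.6; c'Δl = 1.54; W sinα = 17.7
Slice 4: Δl = 1.7/cos38.4° = 2.169 m; N'_4 = 23·cos38.4° − 6·2.169 = 5.0; c'Δl = 2.17; W sinα = 14.3
Σc'Δl = 7.6 kN/m; ΣN' = 76.9 kN/m; ΣW sinα = 42.9 kN/m
Resisting = 7.6 + 76.9·tan28.9° = 7.6 + 42.4 = 50.0 kN/m
FS = 50.0 / 42.9 = 1.167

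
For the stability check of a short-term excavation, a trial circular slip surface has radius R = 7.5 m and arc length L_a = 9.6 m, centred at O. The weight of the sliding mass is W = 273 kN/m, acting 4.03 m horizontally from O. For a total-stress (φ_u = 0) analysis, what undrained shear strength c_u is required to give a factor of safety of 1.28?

c_u = 19.6 kPa

FS = c_u·L_a·R / (W·d), so c_u = FS·W·d / (L_a·R).
c_u = 1.28·273·4.03 / (9.60·7.5) = 1408.2 / 72.00 = 19.56 kPa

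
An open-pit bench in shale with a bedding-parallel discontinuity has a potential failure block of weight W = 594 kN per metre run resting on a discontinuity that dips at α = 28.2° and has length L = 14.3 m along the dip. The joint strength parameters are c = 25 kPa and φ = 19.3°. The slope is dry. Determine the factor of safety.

Resolving the block weight along and normal to the plane and applying the Mohr–Coulomb strength on the joint:
N' = W cosα = 594·cos28.2° = 523.5 kN/m
Driving force T = W sinα = 594·sin28.2° = 280.7 kN/m
Resisting force R = c·L + N'·tanφ = 25·14.3 + 523.5·tan19.3° = 357.5 + 183.3 = 540.8 kN/m
FS = R / T = 540.8 / 280.7 = 1.927

FS = 1.93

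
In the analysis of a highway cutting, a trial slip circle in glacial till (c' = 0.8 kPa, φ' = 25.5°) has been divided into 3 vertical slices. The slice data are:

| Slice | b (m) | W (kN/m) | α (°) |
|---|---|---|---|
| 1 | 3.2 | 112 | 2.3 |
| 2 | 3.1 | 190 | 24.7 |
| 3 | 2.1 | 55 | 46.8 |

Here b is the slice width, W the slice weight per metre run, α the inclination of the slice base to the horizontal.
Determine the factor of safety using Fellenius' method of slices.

FS = 1.30

Ordinary method of slices: FS = Σ[c'·Δl_i + (W_i cosα_i)·tanφ'] / Σ W_i sinα_i, with Δl_i = b_i / cosα_i.
Slice 1: Δl = 3.2/cos2.3° = 3.203 m; N'_1 = 112·cos2.3° = 111.9; c'Δl = 2.56; W sinα = 4.5
Slice 2: Δl = 3.1/cos24.7° = 3.412 m; N'_2 = 190·cos24.7° = 172.6; c'Δl = 2.73; W sinα = 79.4
Slice 3: Δl = 2.1/cos46.8° = 3.068 m; N'_3 = 55·cos46.8° = 37.7; c'Δl = 2.45; W sinα = 40.1
Σc'Δl = 7.7 kN/m; ΣN' = 322.2 kN/m; ΣW sinα = 124.0 kN/m
Resisting = 7.7 + 322.2·tan25.5° = 7.7 + 153.7 = 161.4 kN/m
FS = 161.4 / 124.0 = 1.302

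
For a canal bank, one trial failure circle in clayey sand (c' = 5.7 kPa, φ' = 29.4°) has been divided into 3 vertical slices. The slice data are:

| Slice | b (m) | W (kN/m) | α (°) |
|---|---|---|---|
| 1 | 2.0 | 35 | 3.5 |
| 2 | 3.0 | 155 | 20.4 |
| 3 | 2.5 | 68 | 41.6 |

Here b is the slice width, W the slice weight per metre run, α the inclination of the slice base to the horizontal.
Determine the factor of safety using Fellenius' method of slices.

Ordinary method of slices: FS = Σ[c'·Δl_i + (W_i cosα_i)·tanφ'] / Σ W_i sinα_i, with Δl_i = b_i / cosα_i.
Slice 1: Δl = 2.0/cos3.5° = 2.004 m; N'_1 = 35·cos3.5° = 34.9; c'Δl = 11.42; W sinα = 2.1
Slice 2: Δl = 3.0/cos20.4° = 3.201 m; N'_2 = 155·cos20.4° = 145.3; c'Δl = 18.24; W sinα = 54.0
Slice 3: Δl = 2.5/cos41.6° = 3.343 m; N'_3 = 68·cos41.6° = 50.9; c'Δl = 19.06; W sinα = 45.1
Σc'Δl = 48.7 kN/m; ΣN' = 231.1 kN/m; ΣW sinα = 101.3 kN/m
Resisting = 48.7 + 231.1·tan29.4° = 48.7 + 130.2 = 178.9 kN/m
FS = 178.9 / 101.3 = 1.766

FS = 1.77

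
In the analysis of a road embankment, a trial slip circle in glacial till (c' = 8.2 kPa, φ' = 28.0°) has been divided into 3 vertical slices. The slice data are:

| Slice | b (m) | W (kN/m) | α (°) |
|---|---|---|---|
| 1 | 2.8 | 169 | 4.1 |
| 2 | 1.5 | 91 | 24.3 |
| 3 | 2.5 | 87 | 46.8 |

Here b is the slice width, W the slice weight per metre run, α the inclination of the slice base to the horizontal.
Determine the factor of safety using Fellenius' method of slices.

Ordinary method of slices: FS = Σ[c'·Δl_i + (W_i cosα_i)·tanφ'] / Σ W_i sinα_i, with Δl_i = b_i / cosα_i.
Slice 1: Δl = 2.8/cos4.1° = 2.807 m; N'_1 = 169·cos4.1° = 168.6; c'Δl = 23.02; W sinα = 12.1
Slice 2: Δl = 1.5/cos24.3° = 1.646 m; N'_2 = 91·cos24.3° = 82.9; c'Δl = 13.50; W sinα = 37.4
Slice 3: Δl = 2.5/cos46.8° = 3.652 m; N'_3 = 87·cos46.8° = 59.6; c'Δl = 29.95; W sinα = 63.4
Σc'Δl = 66.5 kN/m; ΣN' = 311.1 kN/m; ΣW sinα = 113.0 kN/m
Resisting = 66.5 + 311.1·tan28.0° = 66.5 + 165.4 = 231.9 kN/m
FS = 231.9 / 113.0 = 2.053

FS = 2.05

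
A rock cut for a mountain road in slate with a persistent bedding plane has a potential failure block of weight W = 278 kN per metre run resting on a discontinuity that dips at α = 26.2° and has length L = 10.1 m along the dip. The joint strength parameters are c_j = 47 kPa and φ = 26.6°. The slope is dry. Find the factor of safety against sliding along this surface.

FS = 4.89

Resolving the block weight along and normal to the plane and applying the Mohr–Coulomb strength on the joint:
N' = W cosα = 278·cos26.2° = 249.4 kN/m
Driving force T = W sinα = 278·sin26.2° = 122.7 kN/m
Resisting force R = c_j·L + N'·tanφ = 47·10.1 + 249.4·tan26.6° = 474.7 + 124.9 = 599.6 kN/m
FS = R / T = 599.6 / 122.7 = 4.885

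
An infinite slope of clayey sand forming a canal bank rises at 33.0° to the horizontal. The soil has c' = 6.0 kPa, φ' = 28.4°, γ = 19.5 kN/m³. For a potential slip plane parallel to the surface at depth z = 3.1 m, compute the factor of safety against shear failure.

FS = 1.05

For an infinite slope with a slip plane parallel to the surface (no pore pressure): FS = [c' + γz cos²β tanφ'] / [γz sinβ cosβ].
γz = 19.5·3.1 = 60.45 kN/m²
Numerator = 6.0 + 60.45·cos²33.0°·tan28.4° = 6.0 + 60.45·0.7034·0.5407 = 28.990 kPa
Denominator = 60.45·sin33.0°·cos33.0° = 60.45·0.5446·0.8387 = 27.612 kPa
FS = 28.990 / 27.612 = 1.050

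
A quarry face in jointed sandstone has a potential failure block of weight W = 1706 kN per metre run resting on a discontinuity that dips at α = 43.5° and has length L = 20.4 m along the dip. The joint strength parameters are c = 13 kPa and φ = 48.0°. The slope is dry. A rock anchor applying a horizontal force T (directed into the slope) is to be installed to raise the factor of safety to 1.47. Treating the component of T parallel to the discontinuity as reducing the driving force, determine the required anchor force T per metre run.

Resolving forces along and normal to the sliding plane, with the horizontal anchor force T adding T·sinα to the effective normal force and T·cosα acting up the plane against the driving force:
FS = [cL + (W cosα + T sinα) tanφ] / [W sinα − T cosα]
Without the anchor: N' = 1237.5 kN/m, driving T_d = 1174.3 kN/m, resisting R = 13·20.4 + 1237.5·tan48.0° = 1639.6 kN/m, FS = 1.40.
Setting FS = 1.47 and solving for T:
1.47·(1174.3 − T cos43.5°) = 1639.6 + T sin43.5°·tan48.0°
T·(sin43.5°·tan48.0° + 1.47·cos43.5°) = 1.47·1174.3 − 1639.6
T·(0.6884·1.1106 + 1.47·0.7254) = 1726.3 − 1639.6 = 86.7
T·1.8308 = 86.7
T = 47.4 kN/m

T = 47 kN/m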